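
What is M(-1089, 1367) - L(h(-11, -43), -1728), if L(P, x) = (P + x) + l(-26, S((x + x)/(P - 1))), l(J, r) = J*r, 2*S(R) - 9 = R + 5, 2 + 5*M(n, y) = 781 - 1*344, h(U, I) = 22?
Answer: -1151/7 ≈ -164.43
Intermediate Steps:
M(n, y) = 87 (M(n, y) = -2/5 + (781 - 1*344)/5 = -2/5 + (781 - 344)/5 = -2/5 + (1/5)*437 = -2/5 + 437/5 = 87)
S(R) = 7 + R/2 (S(R) = 9/2 + (R + 5)/2 = 9/2 + (5 + R)/2 = 9/2 + (5/2 + R/2) = 7 + R/2)
L(P, x) = -182 + P + x - 26*x/(-1 + P) (L(P, x) = (P + x) - 26*(7 + ((x + x)/(P - 1))/2) = (P + x) - 26*(7 + ((2*x)/(-1 + P))/2) = (P + x) - 26*(7 + (2*x/(-1 + P))/2) = (P + x) - 26*(7 + x/(-1 + P)) = (P + x) + (-182 - 26*x/(-1 + P)) = -182 + P + x - 26*x/(-1 + P))
M(-1089, 1367) - L(h(-11, -43), -1728) = 87 - (182 - 182*22 - 26*(-1728) + (-1 + 22)*(22 - 1728))/(-1 + 22) = 87 - (182 - 4004 + 44928 + 21*(-1706))/21 = 87 - (182 - 4004 + 44928 - 35826)/21 = 87 - 5280/21 = 87 - 1*1760/7 = 87 - 1760/7 = -1151/7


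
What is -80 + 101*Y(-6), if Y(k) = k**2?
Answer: 3556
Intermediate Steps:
-80 + 101*Y(-6) = -80 + 101*(-6)**2 = -80 + 101*36 = -80 + 3636 = 3556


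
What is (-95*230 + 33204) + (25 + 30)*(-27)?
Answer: 9869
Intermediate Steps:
(-95*230 + 33204) + (25 + 30)*(-27) = (-21850 + 33204) + 55*(-27) = 11354 - 1485 = 9869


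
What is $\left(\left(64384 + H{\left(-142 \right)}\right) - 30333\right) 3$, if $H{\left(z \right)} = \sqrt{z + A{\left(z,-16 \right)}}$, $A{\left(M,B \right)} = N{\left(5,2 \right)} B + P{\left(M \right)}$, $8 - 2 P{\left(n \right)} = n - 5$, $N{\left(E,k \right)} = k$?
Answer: $102153 + \frac{3 i \sqrt{386}}{2} \approx 1.0215 \cdot 10^{5} + 29.47 i$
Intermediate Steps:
$P{\left(n \right)} = \frac{13}{2} - \frac{n}{2}$ ($P{\left(n \right)} = 4 - \frac{n - 5}{2} = 4 - \frac{-5 + n}{2} = 4 - \left(- \frac{5}{2} + \frac{n}{2}\right) = \frac{13}{2} - \frac{n}{2}$)
$A{\left(M,B \right)} = \frac{13}{2} + 2 B - \frac{M}{2}$ ($A{\left(M,B \right)} = 2 B - \left(- \frac{13}{2} + \frac{M}{2}\right) = \frac{13}{2} + 2 B - \frac{M}{2}$)
$H{\left(z \right)} = \sqrt{- \frac{51}{2} + \frac{z}{2}}$ ($H{\left(z \right)} = \sqrt{z + \left(\frac{13}{2} + 2 \left(-16\right) - \frac{z}{2}\right)} = \sqrt{z - \left(\frac{51}{2} + \frac{z}{2}\right)} = \sqrt{- \frac{51}{2} + \frac{z}{2}}$)
$\left(\left(64384 + H{\left(-142 \right)}\right) - 30333\right) 3 = \left(\left(64384 + \frac{\sqrt{-102 + 2 \left(-142\right)}}{2}\right) - 30333\right) 3 = \left(\left(64384 + \frac{\sqrt{-102 - 284}}{2}\right) - 30333\right) 3 = \left(\left(64384 + \frac{\sqrt{-386}}{2}\right) - 30333\right) 3 = \left(\left(64384 + \frac{i \sqrt{386}}{2}\right) - 30333\right) 3 = \left(34051 + \frac{i \sqrt{386}}{2}\right) 3 = 102153 + \frac{3 i \sqrt{386}}{2}$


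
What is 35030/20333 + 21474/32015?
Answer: 1558116292/650960995 ≈ 2.3936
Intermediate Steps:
35030/20333 + 21474/32015 = 1558116292/650960995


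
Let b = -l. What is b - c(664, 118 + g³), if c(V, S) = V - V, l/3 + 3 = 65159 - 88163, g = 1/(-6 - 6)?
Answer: 69021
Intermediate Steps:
g = -1/12 (g = 1/(-12) = -1/12 ≈ -0.083333)
l = -69021 (l = -9 + 3*(65159 - 88163) = -9 + 3*(-23004) = -9 - 69012 = -69021)
c(V, S) = 0
b = 69021 (b = -1*(-69021) = 69021)
b - c(664, 118 + g³) = 69021 - 1*0 = 69021 + 0 = 69021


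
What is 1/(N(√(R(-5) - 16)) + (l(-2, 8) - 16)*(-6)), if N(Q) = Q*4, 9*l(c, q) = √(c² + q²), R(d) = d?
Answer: 3/(4*(72 - √17 + 3*I*√21)) ≈ 0.010614 - 0.0021498*I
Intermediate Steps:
l(c, q) = √(c² + q²)/9
N(Q) = 4*Q
1/(N(√(R(-5) - 16)) + (l(-2, 8) - 16)*(-6)) = 1/(4*√(-5 - 16) + (√((-2)² + 8²)/9 - 16)*(-6)) = 1/(4*√(-21) + (√(4 + 64)/9 - 16)*(-6)) = 1/(4*(I*√21) + (√68/9 - 16)*(-6)) = 1/(4*I*√21 + ((2*√17)/9 - 16)*(-6)) = 1/(4*I*√21 + (2*√17/9 - 16)*(-6)) = 1/(4*I*√21 + (-16 + 2*√17/9)*(-6)) = 1/(4*I*√21 + (96 - 4*√17/3)) = 1/(96 - 4*√17/3 + 4*I*√21)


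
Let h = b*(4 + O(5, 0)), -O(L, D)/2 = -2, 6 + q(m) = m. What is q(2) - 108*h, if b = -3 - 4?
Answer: 6044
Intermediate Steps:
q(m) = -6 + m
b = -7
O(L, D) = 4 (O(L, D) = -2*(-2) = 4)
h = -56 (h = -7*(4 + 4) = -7*8 = -56)
q(2) - 108*h = (-6 + 2) - 108*(-56) = -4 + 6048 = 6044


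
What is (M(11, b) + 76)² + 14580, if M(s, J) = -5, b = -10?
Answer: 19621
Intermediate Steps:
(M(11, b) + 76)² + 14580 = (-5 + 76)² + 14580 = 71² + 14580 = 5041 + 14580 = 19621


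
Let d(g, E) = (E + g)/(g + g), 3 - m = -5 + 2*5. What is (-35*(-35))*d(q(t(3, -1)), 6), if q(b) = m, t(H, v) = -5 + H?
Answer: -1225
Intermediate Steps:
m = -2 (m = 3 - (-5 + 2*5) = 3 - (-5 + 10) = 3 - 1*5 = 3 - 5 = -2)
q(b) = -2
d(g, E) = (E + g)/(2*g) (d(g, E) = (E + g)/((2*g)) = (E + g)*(1/(2*g)) = (E + g)/(2*g))
(-35*(-35))*d(q(t(3, -1)), 6) = (-35*(-35))*((1/2)*(6 - 2)/(-2)) = 1225*((1/2)*(-1/2)*4) = 1225*(-1) = -1225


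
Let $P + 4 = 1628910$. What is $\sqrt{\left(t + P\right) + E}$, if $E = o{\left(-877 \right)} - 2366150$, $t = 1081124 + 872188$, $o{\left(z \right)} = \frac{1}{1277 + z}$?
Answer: $\frac{\sqrt{486427201}}{20} \approx 1102.8$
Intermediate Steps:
$P = 1628906$ ($P = -4 + 1628910 = 1628906$)
$t = 1953312$
$E = - \frac{946459999}{400}$ ($E = \frac{1}{1277 - 877} - 2366150 = \frac{1}{400} - 2366150 = - \frac{946459999}{400} \approx -2.3661 \cdot 10^{6}$)
$\sqrt{\left(t + P\right) + E} = \sqrt{\left(1953312 + 1628906\right) - \frac{946459999}{400}} = \sqrt{3582218 - \frac{946459999}{400}} = \sqrt{\frac{486427201}{400}} = \frac{\sqrt{486427201}}{20}$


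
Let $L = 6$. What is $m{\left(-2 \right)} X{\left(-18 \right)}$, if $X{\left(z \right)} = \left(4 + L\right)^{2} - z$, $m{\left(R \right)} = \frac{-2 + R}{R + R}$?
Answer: $118$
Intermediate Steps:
$m{\left(R \right)} = \frac{-2 + R}{2 R}$
$X{\left(z \right)} = 100 - z$ ($X{\left(z \right)} = \left(4 + 6\right)^{2} - z = 10^{2} - z = 100 - z$)
$m{\left(-2 \right)} X{\left(-18 \right)} = \frac{-2 - 2}{2 \left(-2\right)} \left(100 - -18\right) = \frac{1}{2} \left(- \frac{1}{2}\right) \left(-4\right) \left(100 + 18\right) = 1 \cdot 118 = 118$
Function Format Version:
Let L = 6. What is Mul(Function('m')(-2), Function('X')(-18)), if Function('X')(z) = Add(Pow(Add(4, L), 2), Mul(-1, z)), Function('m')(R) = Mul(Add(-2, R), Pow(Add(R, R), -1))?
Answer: 118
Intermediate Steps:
Function('m')(R) = Mul(Rational(1, 2), Pow(R, -1), Add(-2, R)) (Function('m')(R) = Mul(Add(-2, R), Pow(Mul(2, R), -1)) = Mul(Add(-2, R), Mul(Rational(1, 2), Pow(R, -1))) = Mul(Rational(1, 2), Pow(R, -1), Add(-2, R)))
Function('X')(z) = Add(100, Mul(-1, z)) (Function('X')(z) = Add(Pow(Add(4, 6), 2), Mul(-1, z)) = Add(Pow(10, 2), Mul(-1, z)) = Add(100, Mul(-1, z)))
Mul(Function('m')(-2), Function('X')(-18)) = Mul(Mul(Rational(1, 2), Pow(-2, -1), Add(-2, -2)), Add(100, Mul(-1, -18))) = Mul(Mul(Rational(1, 2), Rational(-1, 2), -4), Add(100, 18)) = Mul(1, 118) = 118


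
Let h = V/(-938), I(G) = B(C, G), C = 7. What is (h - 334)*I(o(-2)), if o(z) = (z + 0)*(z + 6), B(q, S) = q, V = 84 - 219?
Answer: -313157/134 ≈ -2337.0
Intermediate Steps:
V = -135
o(z) = z*(6 + z)
I(G) = 7
h = 135/938 (h = -135/(-938) = -135*(-1/938) = 135/938 ≈ 0.14392)
(h - 334)*I(o(-2)) = (135/938 - 334)*7 = -313157/938*7 = -313157/134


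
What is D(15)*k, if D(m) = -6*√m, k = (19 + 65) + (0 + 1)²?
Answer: -510*√15 ≈ -1975.2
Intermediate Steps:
k = 85 (k = 84 + 1² = 84 + 1 = 85)
D(15)*k = -6*√15*85 = -510*√15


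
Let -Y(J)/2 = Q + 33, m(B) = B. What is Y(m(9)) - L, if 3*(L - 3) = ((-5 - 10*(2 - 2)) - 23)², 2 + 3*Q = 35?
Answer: -1057/3 ≈ -352.33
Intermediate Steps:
Q = 11 (Q = -⅔ + (⅓)*35 = -⅔ + 35/3 = 11)
Y(J) = -88 (Y(J) = -2*(11 + 33) = -2*44 = -88)
L = 793/3 (L = 3 + ((-5 - 10*(2 - 2)) - 23)²/3 = 3 + ((-5 - 10*0) - 23)²/3 = 3 + ((-5 - 2*0) - 23)²/3 = 3 + ((-5 + 0) - 23)²/3 = 3 + (-5 - 23)²/3 = 3 + (⅓)*(-28)² = 3 + (⅓)*784 = 3 + 784/3 = 793/3 ≈ 264.33)
Y(m(9)) - L = -88 - 1*793/3 = -88 - 793/3 = -1057/3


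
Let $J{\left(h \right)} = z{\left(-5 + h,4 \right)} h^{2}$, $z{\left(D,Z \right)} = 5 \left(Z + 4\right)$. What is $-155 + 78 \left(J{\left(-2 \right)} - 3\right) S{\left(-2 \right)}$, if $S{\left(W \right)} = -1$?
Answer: $-12401$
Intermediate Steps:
$z{\left(D,Z \right)} = 20 + 5 Z$ ($z{\left(D,Z \right)} = 5 \left(4 + Z\right) = 20 + 5 Z$)
$J{\left(h \right)} = 40 h^{2}$ ($J{\left(h \right)} = \left(20 + 5 \cdot 4\right) h^{2} = \left(20 + 20\right) h^{2} = 40 h^{2}$)
$-155 + 78 \left(J{\left(-2 \right)} - 3\right) S{\left(-2 \right)} = -155 + 78 \left(40 \left(-2\right)^{2} - 3\right) \left(-1\right) = -155 + 78 \left(40 \cdot 4 - 3\right) \left(-1\right) = -155 + 78 \left(160 - 3\right) \left(-1\right) = -155 + 78 \cdot 157 \left(-1\right) = -155 + 78 \left(-157\right) = -155 - 12246 = -12401$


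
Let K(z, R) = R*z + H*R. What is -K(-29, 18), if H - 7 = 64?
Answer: -756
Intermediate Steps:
H = 71 (H = 7 + 64 = 71)
K(z, R) = 71*R + R*z (K(z, R) = R*z + 71*R = 71*R + R*z)
-K(-29, 18) = -18*(71 - 29) = -18*42 = -1*756 = -756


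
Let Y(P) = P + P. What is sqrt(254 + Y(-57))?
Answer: 2*sqrt(35) ≈ 11.832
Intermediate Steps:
Y(P) = 2*P
sqrt(254 + Y(-57)) = sqrt(254 + 2*(-57)) = sqrt(254 - 114) = sqrt(140) = 2*sqrt(35)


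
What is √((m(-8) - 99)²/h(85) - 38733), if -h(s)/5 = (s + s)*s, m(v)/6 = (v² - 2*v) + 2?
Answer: I*√27986136990/850 ≈ 196.81*I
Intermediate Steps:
m(v) = 12 - 12*v + 6*v² (m(v) = 6*((v² - 2*v) + 2) = 6*(2 + v² - 2*v) = 12 - 12*v + 6*v²)
h(s) = -10*s² (h(s) = -5*(s + s)*s = -5*2*s*s = -10*s²)
√((m(-8) - 99)²/h(85) - 38733) = √(((12 - 12*(-8) + 6*(-8)²) - 99)²/((-10*85²)) - 38733) = √(((12 + 96 + 6*64) - 99)²/((-10*7225)) - 38733) = √(((12 + 96 + 384) - 99)²/(-72250) - 38733) = √((492 - 99)²*(-1/72250) - 38733) = √(393²*(-1/72250) - 38733) = √(154449*(-1/72250) - 38733) = √(-154449/72250 - 38733) = √(-2798613699/72250) = I*√27986136990/850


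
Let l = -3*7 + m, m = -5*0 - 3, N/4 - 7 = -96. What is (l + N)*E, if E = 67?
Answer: -25460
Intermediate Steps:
N = -356 (N = 28 + 4*(-96) = 28 - 384 = -356)
m = -3 (m = 0 - 3 = -3)
l = -24 (l = -3*7 - 3 = -21 - 3 = -24)
(l + N)*E = (-24 - 356)*67 = -380*67 = -25460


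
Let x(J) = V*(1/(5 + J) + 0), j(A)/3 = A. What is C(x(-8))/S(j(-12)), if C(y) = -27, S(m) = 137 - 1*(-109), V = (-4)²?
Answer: -9/82 ≈ -0.10976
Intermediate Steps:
j(A) = 3*A
V = 16
S(m) = 246 (S(m) = 137 + 109 = 246)
x(J) = 16/(5 + J) (x(J) = 16*(1/(5 + J) + 0) = 16/(5 + J))
C(x(-8))/S(j(-12)) = -27/246 = -27*1/246 = -9/82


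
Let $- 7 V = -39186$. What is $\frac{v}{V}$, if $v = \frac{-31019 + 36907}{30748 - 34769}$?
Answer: $- \frac{2944}{11254779} \approx -0.00026158$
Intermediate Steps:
$v = - \frac{5888}{4021}$ ($v = \frac{5888}{-4021} = 5888 \left(- \frac{1}{4021}\right) = - \frac{5888}{4021} \approx -1.4643$)
$V = 5598$ ($V = \left(- \frac{1}{7}\right) \left(-39186\right) = 5598$)
$\frac{v}{V} = - \frac{5888}{4021 \cdot 5598} = \left(- \frac{5888}{4021}\right) \frac{1}{5598} = - \frac{2944}{11254779}$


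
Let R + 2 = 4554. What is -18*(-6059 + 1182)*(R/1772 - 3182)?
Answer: -123645527568/443 ≈ -2.7911e+8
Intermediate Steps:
R = 4552 (R = -2 + 4554 = 4552)
-18*(-6059 + 1182)*(R/1772 - 3182) = -18*(-6059 + 1182)*(4552/1772 - 3182) = -(-87786)*(4552*(1/1772) - 3182) = -(-87786)*(1138/443 - 3182) = -(-87786)*(-1408488)/443 = -18*6869195976/443 = -123645527568/443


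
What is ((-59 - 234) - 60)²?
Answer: 124609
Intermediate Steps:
((-59 - 234) - 60)² = (-293 - 60)² = (-353)² = 124609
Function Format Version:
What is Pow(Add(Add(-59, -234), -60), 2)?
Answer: 124609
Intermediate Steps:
Pow(Add(Add(-59, -234), -60), 2) = Pow(Add(-293, -60), 2) = Pow(-353, 2) = 124609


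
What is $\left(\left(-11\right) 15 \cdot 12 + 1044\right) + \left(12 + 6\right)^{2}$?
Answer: $-612$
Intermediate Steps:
$\left(\left(-11\right) 15 \cdot 12 + 1044\right) + \left(12 + 6\right)^{2} = \left(\left(-165\right) 12 + 1044\right) + 18^{2} = \left(-1980 + 1044\right) + 324 = -936 + 324 = -612$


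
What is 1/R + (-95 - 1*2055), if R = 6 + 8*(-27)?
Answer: -451501/210 ≈ -2150.0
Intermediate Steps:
R = -210 (R = 6 - 216 = -210)
1/R + (-95 - 1*2055) = 1/(-210) + (-95 - 1*2055) = -1/210 + (-95 - 2055) = -1/210 - 2150 = -451501/210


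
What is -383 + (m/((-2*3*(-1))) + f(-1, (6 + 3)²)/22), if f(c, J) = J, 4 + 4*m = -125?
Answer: -33853/88 ≈ -384.69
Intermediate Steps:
m = -129/4 (m = -1 + (¼)*(-125) = -1 - 125/4 = -129/4 ≈ -32.250)
-383 + (m/((-2*3*(-1))) + f(-1, (6 + 3)²)/22) = -383 + (-129/(4*(-2*3*(-1))) + (6 + 3)²/22) = -383 + (-129/(4*((-6*(-1)))) + 9²*(1/22)) = -383 + (-129/4/6 + 81*(1/22)) = -383 + (-129/4*⅙ + 81/22) = -383 + (-43/8 + 81/22) = -383 - 149/88 = -33853/88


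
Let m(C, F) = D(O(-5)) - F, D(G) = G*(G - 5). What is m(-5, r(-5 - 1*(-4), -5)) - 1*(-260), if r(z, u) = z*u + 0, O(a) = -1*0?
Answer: 255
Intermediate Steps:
O(a) = 0
r(z, u) = u*z (r(z, u) = u*z + 0 = u*z)
D(G) = G*(-5 + G)
m(C, F) = -F (m(C, F) = 0*(-5 + 0) - F = 0*(-5) - F = 0 - F = -F)
m(-5, r(-5 - 1*(-4), -5)) - 1*(-260) = -(-5)*(-5 - 1*(-4)) - 1*(-260) = -(-5)*(-5 + 4) + 260 = -(-5)*(-1) + 260 = -1*5 + 260 = -5 + 260 = 255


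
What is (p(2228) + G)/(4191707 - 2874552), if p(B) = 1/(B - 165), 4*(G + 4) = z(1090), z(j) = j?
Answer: 1107833/5434581530 ≈ 0.00020385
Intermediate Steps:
G = 537/2 (G = -4 + (1/4)*1090 = -4 + 545/2 = 537/2 ≈ 268.50)
p(B) = 1/(-165 + B)
(p(2228) + G)/(4191707 - 2874552) = (1/(-165 + 2228) + 537/2)/(4191707 - 2874552) = (1/2063 + 537/2)/1317155 = (1/2063 + 537/2)*(1/1317155) = (1107833/4126)*(1/1317155) = 1107833/5434581530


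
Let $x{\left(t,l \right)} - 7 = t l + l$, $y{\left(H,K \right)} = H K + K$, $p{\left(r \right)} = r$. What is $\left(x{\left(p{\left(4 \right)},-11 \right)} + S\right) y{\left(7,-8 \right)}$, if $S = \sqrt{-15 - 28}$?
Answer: $3072 - 64 i \sqrt{43} \approx 3072.0 - 419.68 i$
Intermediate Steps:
$S = i \sqrt{43}$ ($S = \sqrt{-43} = i \sqrt{43} \approx 6.5574 i$)
$y{\left(H,K \right)} = K + H K$
$x{\left(t,l \right)} = 7 + l + l t$ ($x{\left(t,l \right)} = 7 + \left(t l + l\right) = 7 + \left(l t + l\right) = 7 + \left(l + l t\right) = 7 + l + l t$)
$\left(x{\left(p{\left(4 \right)},-11 \right)} + S\right) y{\left(7,-8 \right)} = \left(\left(7 - 11 - 44\right) + i \sqrt{43}\right) \left(- 8 \left(1 + 7\right)\right) = \left(\left(7 - 11 - 44\right) + i \sqrt{43}\right) \left(\left(-8\right) 8\right) = \left(-48 + i \sqrt{43}\right) \left(-64\right) = 3072 - 64 i \sqrt{43}$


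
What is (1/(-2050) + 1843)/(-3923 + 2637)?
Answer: -3778149/2636300 ≈ -1.4331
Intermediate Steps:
(1/(-2050) + 1843)/(-3923 + 2637) = (-1/2050 + 1843)/(-1286) = (3778149/2050)*(-1/1286) = -3778149/2636300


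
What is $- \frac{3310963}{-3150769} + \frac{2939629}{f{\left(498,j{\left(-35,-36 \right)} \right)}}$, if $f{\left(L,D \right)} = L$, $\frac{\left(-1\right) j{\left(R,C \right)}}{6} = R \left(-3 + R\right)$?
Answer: $\frac{9263740784275}{1569082962} \approx 5903.9$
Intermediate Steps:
$j{\left(R,C \right)} = - 6 R \left(-3 + R\right)$
$- \frac{3310963}{-3150769} + \frac{2939629}{f{\left(498,j{\left(-35,-36 \right)} \right)}} = - \frac{3310963}{-3150769} + \frac{2939629}{498} = \left(-3310963\right) \left(- \frac{1}{3150769}\right) + 2939629 \cdot \frac{1}{498} = \frac{3310963}{3150769} + \frac{2939629}{498} = \frac{9263740784275}{1569082962}$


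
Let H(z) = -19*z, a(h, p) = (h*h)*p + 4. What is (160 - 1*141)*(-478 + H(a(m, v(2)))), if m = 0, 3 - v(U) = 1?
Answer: -10526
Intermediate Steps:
v(U) = 2 (v(U) = 3 - 1*1 = 3 - 1 = 2)
a(h, p) = 4 + p*h² (a(h, p) = h²*p + 4 = p*h² + 4 = 4 + p*h²)
(160 - 1*141)*(-478 + H(a(m, v(2)))) = (160 - 1*141)*(-478 - 19*(4 + 2*0²)) = (160 - 141)*(-478 - 19*(4 + 2*0)) = 19*(-478 - 19*(4 + 0)) = 19*(-478 - 19*4) = 19*(-478 - 76) = 19*(-554) = -10526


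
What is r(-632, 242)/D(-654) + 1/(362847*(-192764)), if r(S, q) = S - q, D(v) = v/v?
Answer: -61130915380393/69943839108 ≈ -874.00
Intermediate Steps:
D(v) = 1
r(-632, 242)/D(-654) + 1/(362847*(-192764)) = (-632 - 1*242)/1 + 1/(362847*(-192764)) = (-632 - 242)*1 + (1/362847)*(-1/192764) = -874*1 - 1/69943839108 = -874 - 1/69943839108 = -61130915380393/69943839108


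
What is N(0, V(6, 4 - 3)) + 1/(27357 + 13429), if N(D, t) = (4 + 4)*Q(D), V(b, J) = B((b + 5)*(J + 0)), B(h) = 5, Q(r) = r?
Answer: 1/40786 ≈ 2.4518e-5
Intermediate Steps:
V(b, J) = 5
N(D, t) = 8*D (N(D, t) = (4 + 4)*D = 8*D)
N(0, V(6, 4 - 3)) + 1/(27357 + 13429) = 8*0 + 1/(27357 + 13429) = 0 + 1/40786 = 1/40786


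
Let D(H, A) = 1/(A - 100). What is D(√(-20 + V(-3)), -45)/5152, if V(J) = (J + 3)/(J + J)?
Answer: -1/747040 ≈ -1.3386e-6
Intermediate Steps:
V(J) = (3 + J)/(2*J) (V(J) = (3 + J)/((2*J)) = (3 + J)*(1/(2*J)) = (3 + J)/(2*J))
D(H, A) = 1/(-100 + A)
D(√(-20 + V(-3)), -45)/5152 = 1/(-100 - 45*5152) = (1/5152)/(-145) = -1/145*1/5152 = -1/747040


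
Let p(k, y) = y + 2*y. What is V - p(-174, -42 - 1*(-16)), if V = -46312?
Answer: -46234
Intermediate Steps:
p(k, y) = 3*y
V - p(-174, -42 - 1*(-16)) = -46312 - 3*(-42 - 1*(-16)) = -46312 - 3*(-42 + 16) = -46312 - 3*(-26) = -46312 - 1*(-78) = -46312 + 78 = -46234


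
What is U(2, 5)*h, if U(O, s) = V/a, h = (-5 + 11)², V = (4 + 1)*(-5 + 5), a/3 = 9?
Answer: 0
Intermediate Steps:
a = 27 (a = 3*9 = 27)
V = 0 (V = 5*0 = 0)
h = 36 (h = 6² = 36)
U(O, s) = 0 (U(O, s) = 0/27 = 0*(1/27) = 0)
U(2, 5)*h = 0*36 = 0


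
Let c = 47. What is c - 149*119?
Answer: -17684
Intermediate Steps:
c - 149*119 = 47 - 149*119 = 47 - 17731 = -17684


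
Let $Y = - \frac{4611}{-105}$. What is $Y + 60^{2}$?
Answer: $\frac{127537}{35} \approx 3643.9$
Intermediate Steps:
$Y = \frac{1537}{35}$ ($Y = \left(-4611\right) \left(- \frac{1}{105}\right) = \frac{1537}{35} \approx 43.914$)
$Y + 60^{2} = \frac{1537}{35} + 60^{2} = \frac{1537}{35} + 3600 = \frac{127537}{35}$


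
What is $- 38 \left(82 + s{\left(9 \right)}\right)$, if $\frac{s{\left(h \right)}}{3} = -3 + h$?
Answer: $-3800$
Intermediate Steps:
$s{\left(h \right)} = -9 + 3 h$ ($s{\left(h \right)} = 3 \left(-3 + h\right) = -9 + 3 h$)
$- 38 \left(82 + s{\left(9 \right)}\right) = - 38 \left(82 + \left(-9 + 3 \cdot 9\right)\right) = - 38 \left(82 + \left(-9 + 27\right)\right) = - 38 \left(82 + 18\right) = \left(-38\right) 100 = -3800$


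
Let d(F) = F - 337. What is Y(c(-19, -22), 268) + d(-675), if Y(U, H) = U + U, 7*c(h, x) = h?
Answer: -7122/7 ≈ -1017.4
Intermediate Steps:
c(h, x) = h/7
d(F) = -337 + F
Y(U, H) = 2*U
Y(c(-19, -22), 268) + d(-675) = 2*((⅐)*(-19)) + (-337 - 675) = 2*(-19/7) - 1012 = -38/7 - 1012 = -7122/7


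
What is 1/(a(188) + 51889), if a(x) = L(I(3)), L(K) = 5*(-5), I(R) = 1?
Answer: 1/51864 ≈ 1.9281e-5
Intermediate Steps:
L(K) = -25
a(x) = -25
1/(a(188) + 51889) = 1/(-25 + 51889) = 1/51864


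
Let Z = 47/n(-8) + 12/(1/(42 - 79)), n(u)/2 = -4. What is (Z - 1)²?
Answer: 13010449/64 ≈ 2.0329e+5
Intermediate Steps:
n(u) = -8 (n(u) = 2*(-4) = -8)
Z = -3599/8 (Z = 47/(-8) + 12/(1/(42 - 79)) = 47*(-⅛) + 12/(1/(-37)) = -47/8 + 12/(-1/37) = -47/8 + 12*(-37) = -47/8 - 444 = -3599/8 ≈ -449.88)
(Z - 1)² = (-3599/8 - 1)² = (-3607/8)² = 13010449/64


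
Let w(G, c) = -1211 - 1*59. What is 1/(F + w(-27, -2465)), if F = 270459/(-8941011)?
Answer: -2980337/3785118143 ≈ -0.00078738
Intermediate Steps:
w(G, c) = -1270 (w(G, c) = -1211 - 59 = -1270)
F = -90153/2980337 (F = 270459*(-1/8941011) = -90153/2980337 ≈ -0.030249)
1/(F + w(-27, -2465)) = 1/(-90153/2980337 - 1270) = 1/(-3785118143/2980337) = -2980337/3785118143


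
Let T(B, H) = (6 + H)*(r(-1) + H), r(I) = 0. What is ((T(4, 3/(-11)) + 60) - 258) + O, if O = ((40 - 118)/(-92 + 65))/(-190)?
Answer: -20647258/103455 ≈ -199.58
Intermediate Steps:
T(B, H) = H*(6 + H) (T(B, H) = (6 + H)*(0 + H) = (6 + H)*H = H*(6 + H))
O = -13/855 (O = -78/(-27)*(-1/190) = -78*(-1/27)*(-1/190) = (26/9)*(-1/190) = -13/855 ≈ -0.015205)
((T(4, 3/(-11)) + 60) - 258) + O = (((3/(-11))*(6 + 3/(-11)) + 60) - 258) - 13/855 = (((3*(-1/11))*(6 + 3*(-1/11)) + 60) - 258) - 13/855 = ((-3*(6 - 3/11)/11 + 60) - 258) - 13/855 = ((-3/11*63/11 + 60) - 258) - 13/855 = ((-189/121 + 60) - 258) - 13/855 = (7071/121 - 258) - 13/855 = -24147/121 - 13/855 = -20647258/103455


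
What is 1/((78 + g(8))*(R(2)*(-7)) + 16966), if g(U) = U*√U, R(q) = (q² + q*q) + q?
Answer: 5753/64939618 + 280*√2/32469809 ≈ 0.00010079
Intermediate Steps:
R(q) = q + 2*q² (R(q) = (q² + q²) + q = 2*q² + q = q + 2*q²)
g(U) = U^(3/2)
1/((78 + g(8))*(R(2)*(-7)) + 16966) = 1/((78 + 8^(3/2))*((2*(1 + 2*2))*(-7)) + 16966) = 1/((78 + 16*√2)*((2*(1 + 4))*(-7)) + 16966) = 1/((78 + 16*√2)*((2*5)*(-7)) + 16966) = 1/((78 + 16*√2)*(10*(-7)) + 16966) = 1/((78 + 16*√2)*(-70) + 16966) = 1/((-5460 - 1120*√2) + 16966) = 1/(11506 - 1120*√2)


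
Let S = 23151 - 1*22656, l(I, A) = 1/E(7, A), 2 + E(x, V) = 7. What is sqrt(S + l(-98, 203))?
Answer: 2*sqrt(3095)/5 ≈ 22.253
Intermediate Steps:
E(x, V) = 5 (E(x, V) = -2 + 7 = 5)
l(I, A) = 1/5
S = 495 (S = 23151 - 22656 = 495)
sqrt(S + l(-98, 203)) = sqrt(495 + 1/5) = sqrt(2476/5) = 2*sqrt(3095)/5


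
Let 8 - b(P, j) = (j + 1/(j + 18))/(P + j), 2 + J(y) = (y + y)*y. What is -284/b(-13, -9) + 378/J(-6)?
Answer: -30069/940 ≈ -31.988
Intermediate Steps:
J(y) = -2 + 2*y² (J(y) = -2 + (y + y)*y = -2 + (2*y)*y = -2 + 2*y²)
b(P, j) = 8 - (j + 1/(18 + j))/(P + j) (b(P, j) = 8 - (j + 1/(j + 18))/(P + j) = 8 - (j + 1/(18 + j))/(P + j))
-284/b(-13, -9) + 378/J(-6) = -284*((-9)² + 18*(-13) + 18*(-9) - 13*(-9))/(-1 + 7*(-9)² + 126*(-9) + 144*(-13) + 8*(-13)*(-9)) + 378/(-2 + 2*(-6)²) = -284*(81 - 234 - 162 + 117)/(-1 + 7*81 - 1134 - 1872 + 936) + 378/(-2 + 2*36) = -284*(-198/(-1 + 567 - 1134 - 1872 + 936)) + 378/(-2 + 72) = -284/((-1/198*(-1504))) + 378/70 = -284/752/99 + 378*(1/70) = -284*99/752 + 27/5 = -7029/188 + 27/5 = -30069/940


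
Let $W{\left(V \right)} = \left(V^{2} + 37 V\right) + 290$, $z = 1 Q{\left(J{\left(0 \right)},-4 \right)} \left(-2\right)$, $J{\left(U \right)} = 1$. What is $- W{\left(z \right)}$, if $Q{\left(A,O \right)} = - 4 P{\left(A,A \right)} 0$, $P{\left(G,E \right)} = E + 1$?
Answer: $-290$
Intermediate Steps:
$P{\left(G,E \right)} = 1 + E$
$Q{\left(A,O \right)} = 0$ ($Q{\left(A,O \right)} = - 4 \left(1 + A\right) 0 = \left(-4 - 4 A\right) 0 = 0$)
$z = 0$ ($z = 1 \cdot 0 \left(-2\right) = 0 \left(-2\right) = 0$)
$W{\left(V \right)} = 290 + V^{2} + 37 V$
$- W{\left(z \right)} = - (290 + 0^{2} + 37 \cdot 0) = - (290 + 0 + 0) = \left(-1\right) 290 = -290$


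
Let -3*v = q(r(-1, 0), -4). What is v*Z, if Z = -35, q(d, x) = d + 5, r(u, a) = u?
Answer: 140/3 ≈ 46.667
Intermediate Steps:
q(d, x) = 5 + d
v = -4/3 (v = -(5 - 1)/3 = -1/3*4 = -4/3 ≈ -1.3333)
v*Z = -4/3*(-35) = 140/3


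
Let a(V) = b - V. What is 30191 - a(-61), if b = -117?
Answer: 30247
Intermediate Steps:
a(V) = -117 - V
30191 - a(-61) = 30191 - (-117 - 1*(-61)) = 30191 - (-117 + 61) = 30191 - 1*(-56) = 30191 + 56 = 30247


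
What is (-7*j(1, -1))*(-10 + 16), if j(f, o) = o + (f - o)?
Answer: -42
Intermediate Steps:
j(f, o) = f
(-7*j(1, -1))*(-10 + 16) = (-7*1)*(-10 + 16) = -7*6 = -42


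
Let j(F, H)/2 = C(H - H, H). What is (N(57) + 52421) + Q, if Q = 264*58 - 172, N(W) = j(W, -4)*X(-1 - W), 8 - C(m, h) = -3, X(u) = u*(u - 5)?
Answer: 147949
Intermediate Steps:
X(u) = u*(-5 + u)
C(m, h) = 11 (C(m, h) = 8 - 1*(-3) = 8 + 3 = 11)
j(F, H) = 22 (j(F, H) = 2*11 = 22)
N(W) = 22*(-1 - W)*(-6 - W) (N(W) = 22*((-1 - W)*(-5 + (-1 - W))) = 22*((-1 - W)*(-6 - W)) = 22*(-1 - W)*(-6 - W))
Q = 15140 (Q = 15312 - 172 = 15140)
(N(57) + 52421) + Q = (22*(1 + 57)*(6 + 57) + 52421) + 15140 = (22*58*63 + 52421) + 15140 = (80388 + 52421) + 15140 = 132809 + 15140 = 147949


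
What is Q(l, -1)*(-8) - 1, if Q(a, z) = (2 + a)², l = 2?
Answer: -129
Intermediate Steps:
Q(l, -1)*(-8) - 1 = (2 + 2)²*(-8) - 1 = 4²*(-8) - 1 = 16*(-8) - 1 = -128 - 1 = -129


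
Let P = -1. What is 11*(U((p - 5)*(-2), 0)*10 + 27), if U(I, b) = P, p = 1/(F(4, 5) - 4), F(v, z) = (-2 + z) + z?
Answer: 187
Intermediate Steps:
F(v, z) = -2 + 2*z
p = 1/4 (p = 1/((-2 + 2*5) - 4) = 1/((-2 + 10) - 4) = 1/(8 - 4) = 1/4 ≈ 0.25000)
U(I, b) = -1
11*(U((p - 5)*(-2), 0)*10 + 27) = 11*(-1*10 + 27) = 11*(-10 + 27) = 11*17 = 187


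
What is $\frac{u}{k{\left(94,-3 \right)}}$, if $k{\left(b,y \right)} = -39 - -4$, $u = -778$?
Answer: $\frac{778}{35} \approx 22.229$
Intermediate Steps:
$k{\left(b,y \right)} = -35$ ($k{\left(b,y \right)} = -39 + 4 = -35$)
$\frac{u}{k{\left(94,-3 \right)}} = - \frac{778}{-35} = \left(-778\right) \left(- \frac{1}{35}\right) = \frac{778}{35}$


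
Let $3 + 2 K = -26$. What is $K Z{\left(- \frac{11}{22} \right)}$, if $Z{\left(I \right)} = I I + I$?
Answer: $\frac{29}{8} \approx 3.625$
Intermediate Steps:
$Z{\left(I \right)} = I + I^{2}$ ($Z{\left(I \right)} = I^{2} + I = I + I^{2}$)
$K = - \frac{29}{2}$ ($K = - \frac{3}{2} + \frac{1}{2} \left(-26\right) = - \frac{3}{2} - 13 = - \frac{29}{2} \approx -14.5$)
$K Z{\left(- \frac{11}{22} \right)} = - \frac{29 - \frac{11}{22} \left(1 - \frac{11}{22}\right)}{2} = - \frac{29 \left(-11\right) \frac{1}{22} \left(1 - \frac{1}{2}\right)}{2} = - \frac{29 \left(- \frac{1 - \frac{1}{2}}{2}\right)}{2} = - \frac{29 \left(\left(- \frac{1}{2}\right) \frac{1}{2}\right)}{2} = \left(- \frac{29}{2}\right) \left(- \frac{1}{4}\right) = \frac{29}{8}$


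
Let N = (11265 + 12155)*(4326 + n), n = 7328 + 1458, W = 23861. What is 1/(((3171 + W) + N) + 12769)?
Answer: 1/307122841 ≈ 3.2560e-9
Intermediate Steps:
n = 8786
N = 307083040 (N = (11265 + 12155)*(4326 + 8786) = 23420*13112 = 307083040)
1/(((3171 + W) + N) + 12769) = 1/(((3171 + 23861) + 307083040) + 12769) = 1/((27032 + 307083040) + 12769) = 1/(307110072 + 12769) = 1/307122841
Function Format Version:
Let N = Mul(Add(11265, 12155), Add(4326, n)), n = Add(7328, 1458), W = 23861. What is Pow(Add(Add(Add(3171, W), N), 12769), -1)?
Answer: Rational(1, 307122841) ≈ 3.2560e-9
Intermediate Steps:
n = 8786
N = 307083040 (N = Mul(Add(11265, 12155), Add(4326, 8786)) = Mul(23420, 13112) = 307083040)
Pow(Add(Add(Add(3171, W), N), 12769), -1) = Pow(Add(Add(Add(3171, 23861), 307083040), 12769), -1) = Pow(Add(Add(27032, 307083040), 12769), -1) = Pow(Add(307110072, 12769), -1) = Pow(307122841, -1) = Rational(1, 307122841)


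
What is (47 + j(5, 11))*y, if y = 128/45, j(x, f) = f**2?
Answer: 7168/15 ≈ 477.87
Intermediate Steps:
y = 128/45 (y = 128*(1/45) = 128/45 ≈ 2.8444)
(47 + j(5, 11))*y = (47 + 11**2)*(128/45) = (47 + 121)*(128/45) = 168*(128/45) = 7168/15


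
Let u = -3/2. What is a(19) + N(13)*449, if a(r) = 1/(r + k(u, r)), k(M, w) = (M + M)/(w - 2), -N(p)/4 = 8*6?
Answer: -27586543/320 ≈ -86208.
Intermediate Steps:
u = -3/2 (u = -3*½ = -3/2 ≈ -1.5000)
N(p) = -192 (N(p) = -32*6 = -4*48 = -192)
k(M, w) = 2*M/(-2 + w) (k(M, w) = (2*M)/(-2 + w) = 2*M/(-2 + w))
a(r) = 1/(r - 3/(-2 + r)) (a(r) = 1/(r + 2*(-3/2)/(-2 + r)) = 1/(r - 3/(-2 + r)))
a(19) + N(13)*449 = (-2 + 19)/(-3 + 19*(-2 + 19)) - 192*449 = 17/(-3 + 19*17) - 86208 = 17/(-3 + 323) - 86208 = 17/320 - 86208 = -27586543/320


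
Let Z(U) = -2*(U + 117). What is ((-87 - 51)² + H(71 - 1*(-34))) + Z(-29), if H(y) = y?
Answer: 18973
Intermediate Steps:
Z(U) = -234 - 2*U (Z(U) = -2*(117 + U) = -234 - 2*U)
((-87 - 51)² + H(71 - 1*(-34))) + Z(-29) = ((-87 - 51)² + (71 - 1*(-34))) + (-234 - 2*(-29)) = ((-138)² + (71 + 34)) + (-234 + 58) = (19044 + 105) - 176 = 19149 - 176 = 18973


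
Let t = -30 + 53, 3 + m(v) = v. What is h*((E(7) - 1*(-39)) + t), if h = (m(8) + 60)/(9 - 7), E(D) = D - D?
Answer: 2015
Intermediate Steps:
m(v) = -3 + v
E(D) = 0
h = 65/2 (h = ((-3 + 8) + 60)/(9 - 7) = (5 + 60)/2 = 65*(½) = 65/2 ≈ 32.500)
t = 23
h*((E(7) - 1*(-39)) + t) = 65*((0 - 1*(-39)) + 23)/2 = 65*((0 + 39) + 23)/2 = 65*(39 + 23)/2 = (65/2)*62 = 2015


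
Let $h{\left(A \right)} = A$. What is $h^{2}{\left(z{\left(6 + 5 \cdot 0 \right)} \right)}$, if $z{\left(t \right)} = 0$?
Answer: $0$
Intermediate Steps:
$h^{2}{\left(z{\left(6 + 5 \cdot 0 \right)} \right)} = 0^{2} = 0$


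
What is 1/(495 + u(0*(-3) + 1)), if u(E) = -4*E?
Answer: 1/491 ≈ 0.0020367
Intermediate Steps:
1/(495 + u(0*(-3) + 1)) = 1/(495 - 4*(0*(-3) + 1)) = 1/(495 - 4*(0 + 1)) = 1/(495 - 4*1) = 1/(495 - 4) = 1/491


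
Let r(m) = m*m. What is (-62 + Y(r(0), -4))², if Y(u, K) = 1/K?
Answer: 62001/16 ≈ 3875.1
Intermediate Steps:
r(m) = m²
(-62 + Y(r(0), -4))² = (-62 + 1/(-4))² = (-62 - ¼)² = (-249/4)² = 62001/16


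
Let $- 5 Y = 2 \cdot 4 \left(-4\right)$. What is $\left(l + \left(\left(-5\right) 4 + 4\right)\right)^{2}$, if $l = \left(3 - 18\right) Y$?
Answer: $12544$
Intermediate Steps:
$Y = \frac{32}{5}$ ($Y = - \frac{2 \cdot 4 \left(-4\right)}{5} = - \frac{8 \left(-4\right)}{5} = \left(- \frac{1}{5}\right) \left(-32\right) = \frac{32}{5} \approx 6.4$)
$l = -96$ ($l = \left(3 - 18\right) \frac{32}{5} = \left(-15\right) \frac{32}{5} = -96$)
$\left(l + \left(\left(-5\right) 4 + 4\right)\right)^{2} = \left(-96 + \left(\left(-5\right) 4 + 4\right)\right)^{2} = \left(-96 + \left(-20 + 4\right)\right)^{2} = \left(-96 - 16\right)^{2} = \left(-112\right)^{2} = 12544$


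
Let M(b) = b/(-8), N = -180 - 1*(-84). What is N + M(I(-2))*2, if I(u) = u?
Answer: -191/2 ≈ -95.500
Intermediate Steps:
N = -96 (N = -180 + 84 = -96)
M(b) = -b/8 (M(b) = b*(-1/8) = -b/8)
N + M(I(-2))*2 = -96 - 1/8*(-2)*2 = -96 + (1/4)*2 = -96 + 1/2 = -191/2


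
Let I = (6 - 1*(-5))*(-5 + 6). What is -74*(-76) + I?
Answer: 5635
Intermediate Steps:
I = 11 (I = (6 + 5)*1 = 11*1 = 11)
-74*(-76) + I = -74*(-76) + 11 = 5624 + 11 = 5635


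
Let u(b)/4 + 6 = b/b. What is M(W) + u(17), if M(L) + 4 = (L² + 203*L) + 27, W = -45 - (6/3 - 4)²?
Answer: -7543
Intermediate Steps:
u(b) = -20 (u(b) = -24 + 4*(b/b) = -24 + 4*1 = -24 + 4 = -20)
W = -49 (W = -45 - (6*(⅓) - 4)² = -45 - (2 - 4)² = -45 - 1*(-2)² = -45 - 1*4 = -45 - 4 = -49)
M(L) = 23 + L² + 203*L (M(L) = -4 + ((L² + 203*L) + 27) = -4 + (27 + L² + 203*L) = 23 + L² + 203*L)
M(W) + u(17) = (23 + (-49)² + 203*(-49)) - 20 = (23 + 2401 - 9947) - 20 = -7523 - 20 = -7543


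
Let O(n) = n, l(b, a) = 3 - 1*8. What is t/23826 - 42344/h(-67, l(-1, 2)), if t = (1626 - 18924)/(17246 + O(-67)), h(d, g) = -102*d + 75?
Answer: -2888634822943/471316842381 ≈ -6.1289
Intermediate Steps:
l(b, a) = -5 (l(b, a) = 3 - 8 = -5)
h(d, g) = 75 - 102*d
t = -17298/17179 (t = (1626 - 18924)/(17246 - 67) = -17298/17179 ≈ -1.0069)
t/23826 - 42344/h(-67, l(-1, 2)) = -17298/17179/23826 - 42344/(75 - 102*(-67)) = -17298/17179*1/23826 - 42344/(75 + 6834) = -2883/68217809 - 42344/6909 = -2888634822943/471316842381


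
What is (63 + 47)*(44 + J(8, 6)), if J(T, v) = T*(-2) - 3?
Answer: 2750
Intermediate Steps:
J(T, v) = -3 - 2*T (J(T, v) = -2*T - 3 = -3 - 2*T)
(63 + 47)*(44 + J(8, 6)) = (63 + 47)*(44 + (-3 - 2*8)) = 110*(44 + (-3 - 16)) = 110*(44 - 19) = 110*25 = 2750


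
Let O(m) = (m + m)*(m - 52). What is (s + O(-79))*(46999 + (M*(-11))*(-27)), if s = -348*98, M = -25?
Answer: -530529044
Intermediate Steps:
O(m) = 2*m*(-52 + m) (O(m) = (2*m)*(-52 + m) = 2*m*(-52 + m))
s = -34104
(s + O(-79))*(46999 + (M*(-11))*(-27)) = (-34104 + 2*(-79)*(-52 - 79))*(46999 - 25*(-11)*(-27)) = (-34104 + 2*(-79)*(-131))*(46999 + 275*(-27)) = (-34104 + 20698)*(46999 - 7425) = -13406*39574 = -530529044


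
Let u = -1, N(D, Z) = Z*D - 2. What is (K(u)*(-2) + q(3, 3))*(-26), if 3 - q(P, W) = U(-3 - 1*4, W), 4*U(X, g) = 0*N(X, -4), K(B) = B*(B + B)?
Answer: 26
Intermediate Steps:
N(D, Z) = -2 + D*Z (N(D, Z) = D*Z - 2 = -2 + D*Z)
K(B) = 2*B**2 (K(B) = B*(2*B) = 2*B**2)
U(X, g) = 0 (U(X, g) = (0*(-2 + X*(-4)))/4 = (0*(-2 - 4*X))/4 = (1/4)*0 = 0)
q(P, W) = 3 (q(P, W) = 3 - 1*0 = 3 + 0 = 3)
(K(u)*(-2) + q(3, 3))*(-26) = ((2*(-1)**2)*(-2) + 3)*(-26) = ((2*1)*(-2) + 3)*(-26) = (2*(-2) + 3)*(-26) = (-4 + 3)*(-26) = -1*(-26) = 26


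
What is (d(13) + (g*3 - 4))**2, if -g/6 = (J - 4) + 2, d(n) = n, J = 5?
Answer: 2025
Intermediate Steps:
g = -18 (g = -6*((5 - 4) + 2) = -6*(1 + 2) = -6*3 = -18)
(d(13) + (g*3 - 4))**2 = (13 + (-18*3 - 4))**2 = (13 + (-54 - 4))**2 = (13 - 58)**2 = (-45)**2 = 2025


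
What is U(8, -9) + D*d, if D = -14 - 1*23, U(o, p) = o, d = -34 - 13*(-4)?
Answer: -658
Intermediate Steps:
d = 18 (d = -34 - 1*(-52) = -34 + 52 = 18)
D = -37 (D = -14 - 23 = -37)
U(8, -9) + D*d = 8 - 37*18 = 8 - 666 = -658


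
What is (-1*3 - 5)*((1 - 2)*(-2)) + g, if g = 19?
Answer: 3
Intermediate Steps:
(-1*3 - 5)*((1 - 2)*(-2)) + g = (-1*3 - 5)*((1 - 2)*(-2)) + 19 = (-3 - 5)*(-1*(-2)) + 19 = -8*2 + 19 = -16 + 19 = 3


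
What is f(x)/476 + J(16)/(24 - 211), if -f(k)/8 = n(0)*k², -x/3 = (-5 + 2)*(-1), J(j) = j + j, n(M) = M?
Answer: -32/187 ≈ -0.17112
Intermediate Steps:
J(j) = 2*j
x = -9 (x = -3*(-5 + 2)*(-1) = -(-9)*(-1) = -3*3 = -9)
f(k) = 0 (f(k) = -0*k² = -8*0 = 0)
f(x)/476 + J(16)/(24 - 211) = 0/476 + (2*16)/(24 - 211) = 0*(1/476) + 32/(-187) = 0 + 32*(-1/187) = 0 - 32/187 = -32/187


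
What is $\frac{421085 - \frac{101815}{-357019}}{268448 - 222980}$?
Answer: $\frac{25055907905}{2705489982} \approx 9.2611$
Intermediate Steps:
$\frac{421085 - \frac{101815}{-357019}}{268448 - 222980} = \frac{421085 - - \frac{101815}{357019}}{45468} = \left(421085 + \frac{101815}{357019}\right) \frac{1}{45468} = \frac{150335447430}{357019} \cdot \frac{1}{45468} = \frac{25055907905}{2705489982}$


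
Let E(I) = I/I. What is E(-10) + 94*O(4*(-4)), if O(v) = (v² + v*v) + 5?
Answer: 48599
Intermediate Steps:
E(I) = 1
O(v) = 5 + 2*v² (O(v) = (v² + v²) + 5 = 2*v² + 5 = 5 + 2*v²)
E(-10) + 94*O(4*(-4)) = 1 + 94*(5 + 2*(4*(-4))²) = 1 + 94*(5 + 2*(-16)²) = 1 + 94*(5 + 2*256) = 1 + 94*(5 + 512) = 1 + 94*517 = 1 + 48598 = 48599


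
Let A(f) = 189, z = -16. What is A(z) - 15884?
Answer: -15695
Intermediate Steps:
A(z) - 15884 = 189 - 15884 = -15695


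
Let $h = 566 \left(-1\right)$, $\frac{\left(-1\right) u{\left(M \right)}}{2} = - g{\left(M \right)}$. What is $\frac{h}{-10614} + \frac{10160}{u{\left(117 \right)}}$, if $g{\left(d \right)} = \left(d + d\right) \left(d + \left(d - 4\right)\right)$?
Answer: $\frac{703177}{4760379} \approx 0.14771$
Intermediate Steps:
$g{\left(d \right)} = 2 d \left(-4 + 2 d\right)$ ($g{\left(d \right)} = 2 d \left(d + \left(-4 + d\right)\right) = 2 d \left(-4 + 2 d\right)$)
$u{\left(M \right)} = 8 M \left(-2 + M\right)$ ($u{\left(M \right)} = - 2 \left(- 4 M \left(-2 + M\right)\right) = 8 M \left(-2 + M\right)$)
$h = -566$
$\frac{h}{-10614} + \frac{10160}{u{\left(117 \right)}} = - \frac{566}{-10614} + \frac{10160}{8 \cdot 117 \left(-2 + 117\right)} = \left(-566\right) \left(- \frac{1}{10614}\right) + \frac{10160}{8 \cdot 117 \cdot 115} = \frac{283}{5307} + \frac{10160}{107640} = \frac{283}{5307} + 10160 \cdot \frac{1}{107640} = \frac{283}{5307} + \frac{254}{2691} = \frac{703177}{4760379}$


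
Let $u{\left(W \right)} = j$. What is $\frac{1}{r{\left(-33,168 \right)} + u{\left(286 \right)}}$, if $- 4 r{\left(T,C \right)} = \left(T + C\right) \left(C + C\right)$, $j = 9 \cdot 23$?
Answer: $- \frac{1}{11133} \approx -8.9823 \cdot 10^{-5}$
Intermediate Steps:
$j = 207$
$u{\left(W \right)} = 207$
$r{\left(T,C \right)} = - \frac{C \left(C + T\right)}{2}$ ($r{\left(T,C \right)} = - \frac{\left(T + C\right) \left(C + C\right)}{4} = - \frac{\left(C + T\right) 2 C}{4} = - \frac{2 C \left(C + T\right)}{4} = - \frac{C \left(C + T\right)}{2}$)
$\frac{1}{r{\left(-33,168 \right)} + u{\left(286 \right)}} = \frac{1}{\left(- \frac{1}{2}\right) 168 \left(168 - 33\right) + 207} = \frac{1}{\left(- \frac{1}{2}\right) 168 \cdot 135 + 207} = \frac{1}{-11340 + 207} = \frac{1}{-11133} = - \frac{1}{11133}$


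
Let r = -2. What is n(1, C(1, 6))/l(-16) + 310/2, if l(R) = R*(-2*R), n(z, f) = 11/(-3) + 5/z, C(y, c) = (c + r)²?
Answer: 59519/384 ≈ 155.00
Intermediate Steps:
C(y, c) = (-2 + c)² (C(y, c) = (c - 2)² = (-2 + c)²)
n(z, f) = -11/3 + 5/z (n(z, f) = 11*(-⅓) + 5/z = -11/3 + 5/z)
l(R) = -2*R²
n(1, C(1, 6))/l(-16) + 310/2 = (-11/3 + 5/1)/((-2*(-16)²)) + 310/2 = (-11/3 + 5*1)/((-2*256)) + 310*(½) = (-11/3 + 5)/(-512) + 155 = (4/3)*(-1/512) + 155 = -1/384 + 155 = 59519/384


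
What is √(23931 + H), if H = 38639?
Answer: √62570 ≈ 250.14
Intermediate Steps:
√(23931 + H) = √(23931 + 38639) = √62570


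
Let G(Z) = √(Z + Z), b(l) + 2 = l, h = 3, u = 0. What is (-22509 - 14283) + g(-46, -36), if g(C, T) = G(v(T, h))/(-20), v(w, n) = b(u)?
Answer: -36792 - I/10 ≈ -36792.0 - 0.1*I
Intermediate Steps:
b(l) = -2 + l
v(w, n) = -2 (v(w, n) = -2 + 0 = -2)
G(Z) = √2*√Z (G(Z) = √(2*Z) = √2*√Z)
g(C, T) = -I/10 (g(C, T) = (√2*√(-2))/(-20) = (√2*(I*√2))*(-1/20) = (2*I)*(-1/20) = -I/10)
(-22509 - 14283) + g(-46, -36) = (-22509 - 14283) - I/10 = -36792 - I/10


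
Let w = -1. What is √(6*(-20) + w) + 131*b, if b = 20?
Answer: 2620 + 11*I ≈ 2620.0 + 11.0*I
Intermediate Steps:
√(6*(-20) + w) + 131*b = √(6*(-20) - 1) + 131*20 = √(-120 - 1) + 2620 = √(-121) + 2620 = 11*I + 2620 = 2620 + 11*I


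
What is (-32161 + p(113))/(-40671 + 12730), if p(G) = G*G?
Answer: 19392/27941 ≈ 0.69403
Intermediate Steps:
p(G) = G**2
(-32161 + p(113))/(-40671 + 12730) = (-32161 + 113**2)/(-40671 + 12730) = (-32161 + 12769)/(-27941) = -19392*(-1/27941) = 19392/27941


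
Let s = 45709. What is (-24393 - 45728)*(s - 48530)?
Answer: 197811341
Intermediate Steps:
(-24393 - 45728)*(s - 48530) = (-24393 - 45728)*(45709 - 48530) = -70121*(-2821) = 197811341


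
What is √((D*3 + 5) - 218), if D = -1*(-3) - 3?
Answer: I*√213 ≈ 14.595*I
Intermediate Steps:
D = 0 (D = 3 - 3 = 0)
√((D*3 + 5) - 218) = √((0*3 + 5) - 218) = √((0 + 5) - 218) = √(5 - 218) = √(-213) = I*√213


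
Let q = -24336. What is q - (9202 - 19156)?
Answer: -14382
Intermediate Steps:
q - (9202 - 19156) = -24336 - (9202 - 19156) = -24336 - 1*(-9954) = -24336 + 9954 = -14382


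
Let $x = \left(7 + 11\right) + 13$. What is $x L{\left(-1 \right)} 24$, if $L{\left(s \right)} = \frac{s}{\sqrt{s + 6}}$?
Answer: $- \frac{744 \sqrt{5}}{5} \approx -332.73$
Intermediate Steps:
$L{\left(s \right)} = \frac{s}{\sqrt{6 + s}}$
$x = 31$ ($x = 18 + 13 = 31$)
$x L{\left(-1 \right)} 24 = 31 \left(- \frac{1}{\sqrt{6 - 1}}\right) 24 = 31 \left(- \frac{1}{\sqrt{5}}\right) 24 = 31 \left(- \frac{\sqrt{5}}{5}\right) 24 = - \frac{31 \sqrt{5}}{5} \cdot 24 = - \frac{744 \sqrt{5}}{5}$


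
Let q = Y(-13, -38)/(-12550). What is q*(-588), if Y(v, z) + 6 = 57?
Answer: 14994/6275 ≈ 2.3895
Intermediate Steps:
Y(v, z) = 51 (Y(v, z) = -6 + 57 = 51)
q = -51/12550 (q = 51/(-12550) = 51*(-1/12550) = -51/12550 ≈ -0.0040637)
q*(-588) = -51/12550*(-588) = 14994/6275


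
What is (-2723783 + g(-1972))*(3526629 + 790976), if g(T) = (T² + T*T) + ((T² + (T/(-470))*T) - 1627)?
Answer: 1812683403219538/47 ≈ 3.8568e+13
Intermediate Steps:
g(T) = -1627 + 1409*T²/470 (g(T) = (T² + T²) + ((T² + (T*(-1/470))*T) - 1627) = 2*T² + ((T² + (-T/470)*T) - 1627) = 2*T² + ((T² - T²/470) - 1627) = 2*T² + (469*T²/470 - 1627) = 2*T² + (-1627 + 469*T²/470) = -1627 + 1409*T²/470)
(-2723783 + g(-1972))*(3526629 + 790976) = (-2723783 + (-1627 + (1409/470)*(-1972)²))*(3526629 + 790976) = (-2723783 + (-1627 + (1409/470)*3888784))*4317605 = (-2723783 + (-1627 + 2739648328/235))*4317605 = (-2723783 + 2739265983/235)*4317605 = (2099176978/235)*4317605 = 1812683403219538/47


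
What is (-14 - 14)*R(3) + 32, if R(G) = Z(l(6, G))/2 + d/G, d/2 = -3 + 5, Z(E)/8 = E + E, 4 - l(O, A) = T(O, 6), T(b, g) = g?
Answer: 1328/3 ≈ 442.67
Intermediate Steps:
l(O, A) = -2 (l(O, A) = 4 - 1*6 = 4 - 6 = -2)
Z(E) = 16*E (Z(E) = 8*(E + E) = 8*(2*E) = 16*E)
d = 4 (d = 2*(-3 + 5) = 2*2 = 4)
R(G) = -16 + 4/G (R(G) = (16*(-2))/2 + 4/G = -32*½ + 4/G = -16 + 4/G)
(-14 - 14)*R(3) + 32 = (-14 - 14)*(-16 + 4/3) + 32 = -28*(-16 + 4*(⅓)) + 32 = -28*(-16 + 4/3) + 32 = -28*(-44/3) + 32 = 1232/3 + 32 = 1328/3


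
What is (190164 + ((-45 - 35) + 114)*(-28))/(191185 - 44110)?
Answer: 189212/147075 ≈ 1.2865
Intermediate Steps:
(190164 + ((-45 - 35) + 114)*(-28))/(191185 - 44110) = (190164 + (-80 + 114)*(-28))/147075 = (190164 + 34*(-28))*(1/147075) = (190164 - 952)*(1/147075) = 189212*(1/147075) = 189212/147075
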